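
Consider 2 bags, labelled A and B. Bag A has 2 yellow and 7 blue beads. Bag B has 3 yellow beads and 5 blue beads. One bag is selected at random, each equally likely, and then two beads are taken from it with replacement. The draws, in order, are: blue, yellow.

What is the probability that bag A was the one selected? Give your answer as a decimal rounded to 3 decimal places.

0.424

For each hypothesis, P(data | H) works out to: P(data | bag A) = (7/9)(2/9) = 0.17284; P(data | bag B) = (5/8)(3/8) = 0.23438.
Weighting by the prior gives 1/2 · 0.17284 = 0.08642, 1/2 · 0.23438 = 0.11719; these sum to 0.20361.
By Bayes' rule, P(bag A | data) = (0.08642) / (0.20361) = 0.42444.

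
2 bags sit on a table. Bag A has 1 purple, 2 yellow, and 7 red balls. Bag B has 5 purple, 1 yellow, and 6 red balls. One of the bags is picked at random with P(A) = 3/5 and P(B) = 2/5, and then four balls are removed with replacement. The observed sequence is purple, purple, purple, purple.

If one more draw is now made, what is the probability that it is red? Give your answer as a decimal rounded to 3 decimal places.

The likelihood of the observed sequence under each hypothesis: P(data | bag A) = (1/10)(1/10)(1/10)(1/10) = 0.0001; P(data | bag B) = (5/12)(5/12)(5/12)(5/12) = 0.030141.
The prior-weighted likelihoods are 3/5 · 0.0001 = 6e-05, 2/5 · 0.030141 = 0.012056; these sum to 0.012116.
Normalising, the posterior is P(bag A | data) = 0.004952, P(bag B | data) = 0.99505.
The predictive probability is P(red next | data) = (7/10)(0.004952) + (1/2)(0.99505) = 0.50099.

0.501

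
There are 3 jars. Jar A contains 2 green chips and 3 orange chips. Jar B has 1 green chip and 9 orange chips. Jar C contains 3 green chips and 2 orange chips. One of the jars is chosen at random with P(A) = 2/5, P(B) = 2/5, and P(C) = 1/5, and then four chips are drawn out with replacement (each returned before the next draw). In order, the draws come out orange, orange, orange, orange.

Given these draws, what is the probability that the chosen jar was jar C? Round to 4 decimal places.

0.0160

For each hypothesis, P(data | H) works out to: P(data | jar A) = (3/5)(3/5)(3/5)(3/5) = 0.1296; P(data | jar B) = (9/10)(9/10)(9/10)(9/10) = 0.6561; P(data | jar C) = (2/5)(2/5)(2/5)(2/5) = 0.0256.
Multiplying each by its prior: 2/5 · 0.1296 = 0.05184, 2/5 · 0.6561 = 0.26244, 1/5 · 0.0256 = 0.00512; these sum to 0.3194.
Therefore the posterior P(jar C | data) = (0.00512) / (0.3194) = 0.01603.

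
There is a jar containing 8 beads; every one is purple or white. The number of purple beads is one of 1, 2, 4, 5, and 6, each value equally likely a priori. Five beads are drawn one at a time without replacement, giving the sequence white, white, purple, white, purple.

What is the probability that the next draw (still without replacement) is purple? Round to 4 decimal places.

For each hypothesis, P(data | H) works out to: P(data | r = 1) = (7/8)(6/7)(1/6)(5/5)(0/4) = 0; P(data | r = 2) = (6/8)(5/7)(2/6)(4/5)(1/4) = 0.035714; P(data | r = 4) = (4/8)(3/7)(4/6)(2/5)(3/4) = 0.042857; P(data | r = 5) = (3/8)(2/7)(5/6)(1/5)(4/4) = 0.017857; P(data | r = 6) = (2/8)(1/7)(6/6)(0/5) = 0.
Weighting by the prior gives 1/5 · 0 = 0, 1/5 · 0.035714 = 0.0071429, 1/5 · 0.042857 = 0.0085714, 1/5 · 0.017857 = 0.0035714, 1/5 · 0 = 0; these sum to 0.019286.
Dividing through by the total gives posterior P(r = 1 | data) = 0, P(r = 2 | data) = 0.37037, P(r = 4 | data) = 0.44444, P(r = 5 | data) = 0.18519, P(r = 6 | data) = 0.
Averaging over the posterior, P(purple next | data) = (0)(0.37037) + (2/3)(0.44444) + (1)(0.18519) = 0.48148.

0.4815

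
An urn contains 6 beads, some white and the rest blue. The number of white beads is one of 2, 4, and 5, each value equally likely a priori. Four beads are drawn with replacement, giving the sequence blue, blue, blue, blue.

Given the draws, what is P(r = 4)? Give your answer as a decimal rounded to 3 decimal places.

0.059

The likelihood of the observed sequence under each hypothesis: P(data | r = 2) = (4/6)(4/6)(4/6)(4/6) = 0.19753; P(data | r = 4) = (2/6)(2/6)(2/6)(2/6) = 0.012346; P(data | r = 5) = (1/6)(1/6)(1/6)(1/6) = 0.0007716.
The prior-weighted likelihoods are 1/3 · 0.19753 = 0.065844, 1/3 · 0.012346 = 0.0041152, 1/3 · 0.0007716 = 0.0002572; with total 0.070216.
So P(r = 4 | data) = (0.0041152) / (0.070216) = 0.058608.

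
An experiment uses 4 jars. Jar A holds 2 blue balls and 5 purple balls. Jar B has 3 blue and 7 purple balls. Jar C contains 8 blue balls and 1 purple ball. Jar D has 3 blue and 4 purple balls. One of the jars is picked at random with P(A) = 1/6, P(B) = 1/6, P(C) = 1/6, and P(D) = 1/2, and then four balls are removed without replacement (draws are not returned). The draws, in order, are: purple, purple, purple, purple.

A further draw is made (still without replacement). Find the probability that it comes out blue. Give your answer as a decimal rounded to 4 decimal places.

0.6687

For each hypothesis, P(data | H) works out to: P(data | jar A) = (5/7)(4/6)(3/5)(2/4) = 0.14286; P(data | jar B) = (7/10)(6/9)(5/8)(4/7) = 0.16667; P(data | jar C) = (1/9)(0/8) = 0; P(data | jar D) = (4/7)(3/6)(2/5)(1/4) = 0.028571.
Multiplying each by its prior: 1/6 · 0.14286 = 0.02381, 1/6 · 0.16667 = 0.027778, 1/6 · 0 = 0, 1/2 · 0.028571 = 0.014286; summing to 0.065873.
Normalising, the posterior is P(jar A | data) = 0.36145, P(jar B | data) = 0.42169, P(jar C | data) = 0, P(jar D | data) = 0.21687.
So P(blue next | data) = Σ P(blue next | H) P(H | data) = (2/3)(0.36145) + (1/2)(0.42169) + (1)(0.21687) = 0.66867.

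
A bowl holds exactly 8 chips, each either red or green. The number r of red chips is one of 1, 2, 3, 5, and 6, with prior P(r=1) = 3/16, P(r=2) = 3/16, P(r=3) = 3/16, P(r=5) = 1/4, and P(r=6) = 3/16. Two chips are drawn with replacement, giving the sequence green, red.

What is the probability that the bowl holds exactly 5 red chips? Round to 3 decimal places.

Compute the likelihood of the observed sequence for each case: P(data | r = 1) = (7/8)(1/8) = 0.10938; P(data | r = 2) = (6/8)(2/8) = 0.1875; P(data | r = 3) = (5/8)(3/8) = 0.23438; P(data | r = 5) = (3/8)(5/8) = 0.23438; P(data | r = 6) = (2/8)(6/8) = 0.1875.
The prior-weighted likelihoods are 3/16 · 0.10938 = 0.020508, 3/16 · 0.1875 = 0.035156, 3/16 · 0.23438 = 0.043945, 1/4 · 0.23438 = 0.058594, 3/16 · 0.1875 = 0.035156; these sum to 0.19336.
So P(r = 5 | data) = (0.058594) / (0.19336) = 0.30303.

0.303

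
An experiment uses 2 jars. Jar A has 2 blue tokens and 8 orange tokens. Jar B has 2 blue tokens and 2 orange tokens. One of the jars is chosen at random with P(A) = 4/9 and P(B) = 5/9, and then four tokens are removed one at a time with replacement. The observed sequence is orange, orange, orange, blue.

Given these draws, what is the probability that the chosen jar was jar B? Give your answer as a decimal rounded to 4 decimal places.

0.4328

Under each hypothesis, the probability of the observed sequence is: P(data | jar A) = (8/10)(8/10)(8/10)(2/10) = 0.1024; P(data | jar B) = (2/4)(2/4)(2/4)(2/4) = 0.0625.
Weighting by the prior gives 4/9 · 0.1024 = 0.045511, 5/9 · 0.0625 = 0.034722; these sum to 0.080233.
So P(jar B | data) = (0.034722) / (0.080233) = 0.43277.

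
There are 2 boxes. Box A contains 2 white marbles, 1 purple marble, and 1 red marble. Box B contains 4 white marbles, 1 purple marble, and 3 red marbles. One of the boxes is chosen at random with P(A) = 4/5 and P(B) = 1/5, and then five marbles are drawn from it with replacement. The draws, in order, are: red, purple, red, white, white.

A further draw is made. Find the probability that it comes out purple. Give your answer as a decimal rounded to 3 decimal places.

0.223

The likelihood of the observed sequence under each hypothesis: P(data | box A) = (1/4)(1/4)(1/4)(2/4)(2/4) = 0.0039062; P(data | box B) = (3/8)(1/8)(3/8)(4/8)(4/8) = 0.0043945.
Multiplying each by its prior: 4/5 · 0.0039062 = 0.003125, 1/5 · 0.0043945 = 0.00087891; summing to 0.0040039.
Dividing through by the total gives posterior P(box A | data) = 0.78049, P(box B | data) = 0.21951.
So P(purple next | data) = Σ P(purple next | H) P(H | data) = (1/4)(0.78049) + (1/8)(0.21951) = 0.22256.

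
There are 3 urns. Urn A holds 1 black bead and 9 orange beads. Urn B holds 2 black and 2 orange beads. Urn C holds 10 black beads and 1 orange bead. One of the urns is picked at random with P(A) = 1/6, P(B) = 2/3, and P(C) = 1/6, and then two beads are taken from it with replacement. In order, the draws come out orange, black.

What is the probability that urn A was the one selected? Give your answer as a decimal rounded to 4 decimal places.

Compute the likelihood of the observed sequence for each case: P(data | urn A) = (9/10)(1/10) = 0.09; P(data | urn B) = (2/4)(2/4) = 0.25; P(data | urn C) = (1/11)(10/11) = 0.082645.
Multiplying each by its prior: 1/6 · 0.09 = 0.015, 2/3 · 0.25 = 0.16667, 1/6 · 0.082645 = 0.013774; these sum to 0.19544.
So P(urn A | data) = (0.015) / (0.19544) = 0.07675.

0.0767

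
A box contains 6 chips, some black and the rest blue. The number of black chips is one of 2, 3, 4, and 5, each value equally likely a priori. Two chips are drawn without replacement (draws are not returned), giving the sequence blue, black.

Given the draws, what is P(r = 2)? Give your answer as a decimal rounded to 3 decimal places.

0.267

The likelihood of the observed sequence under each hypothesis: P(data | r = 2) = (4/6)(2/5) = 4/15; P(data | r = 3) = (3/6)(3/5) = 3/10; P(data | r = 4) = (2/6)(4/5) = 4/15; P(data | r = 5) = (1/6)(5/5) = 1/6.
The prior-weighted likelihoods are 1/4 · 4/15 = 1/15, 1/4 · 3/10 = 3/40, 1/4 · 4/15 = 1/15, 1/4 · 1/6 = 1/24; summing to 1/4.
So P(r = 2 | data) = (1/15) / (1/4) = 4/15.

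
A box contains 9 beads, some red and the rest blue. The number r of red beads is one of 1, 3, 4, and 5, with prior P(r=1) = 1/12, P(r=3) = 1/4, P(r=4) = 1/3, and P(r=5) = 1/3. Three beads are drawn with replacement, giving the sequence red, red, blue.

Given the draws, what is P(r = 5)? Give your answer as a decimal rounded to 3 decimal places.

Compute the likelihood of the observed sequence for each case: P(data | r = 1) = (1/9)(1/9)(8/9) = 0.010974; P(data | r = 3) = (3/9)(3/9)(6/9) = 0.074074; P(data | r = 4) = (4/9)(4/9)(5/9) = 0.10974; P(data | r = 5) = (5/9)(5/9)(4/9) = 0.13717.
The prior-weighted likelihoods are 1/12 · 0.010974 = 0.00091449, 1/4 · 0.074074 = 0.018519, 1/3 · 0.10974 = 0.03658, 1/3 · 0.13717 = 0.045725; summing to 0.10174.
Therefore the posterior P(r = 5 | data) = (0.045725) / (0.10174) = 0.44944.

0.449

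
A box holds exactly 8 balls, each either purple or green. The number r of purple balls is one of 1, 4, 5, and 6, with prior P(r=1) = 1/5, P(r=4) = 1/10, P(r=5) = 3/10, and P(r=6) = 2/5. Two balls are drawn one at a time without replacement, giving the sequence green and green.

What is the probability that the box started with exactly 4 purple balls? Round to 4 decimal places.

0.0984

The likelihood of the observed sequence under each hypothesis: P(data | r = 1) = (7/8)(6/7) = 3/4; P(data | r = 4) = (4/8)(3/7) = 3/14; P(data | r = 5) = (3/8)(2/7) = 3/28; P(data | r = 6) = (2/8)(1/7) = 1/28.
Multiplying each by its prior: 1/5 · 3/4 = 3/20, 1/10 · 3/14 = 3/140, 3/10 · 3/28 = 9/280, 2/5 · 1/28 = 1/70; summing to 61/280.
By Bayes' rule, P(r = 4 | data) = (3/140) / (61/280) = 6/61.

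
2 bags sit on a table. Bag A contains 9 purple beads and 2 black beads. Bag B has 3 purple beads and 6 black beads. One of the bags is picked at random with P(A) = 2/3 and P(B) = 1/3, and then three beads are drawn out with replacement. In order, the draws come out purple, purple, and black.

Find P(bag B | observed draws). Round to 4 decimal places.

0.2333

The likelihood of the observed sequence under each hypothesis: P(data | bag A) = (9/11)(9/11)(2/11) = 0.12171; P(data | bag B) = (3/9)(3/9)(6/9) = 0.074074.
Weighting by the prior gives 2/3 · 0.12171 = 0.081142, 1/3 · 0.074074 = 0.024691; summing to 0.10583.
Therefore the posterior P(bag B | data) = (0.024691) / (0.10583) = 0.2333.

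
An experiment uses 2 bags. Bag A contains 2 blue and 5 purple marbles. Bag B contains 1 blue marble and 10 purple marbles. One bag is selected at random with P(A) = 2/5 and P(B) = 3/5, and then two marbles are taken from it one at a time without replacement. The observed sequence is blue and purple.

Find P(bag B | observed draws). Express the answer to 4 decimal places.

The likelihood of the observed sequence under each hypothesis: P(data | bag A) = (2/7)(5/6) = 0.2381; P(data | bag B) = (1/11)(10/10) = 0.090909.
Weighting by the prior gives 2/5 · 0.2381 = 0.095238, 3/5 · 0.090909 = 0.054545; with total 0.14978.
So P(bag B | data) = (0.054545) / (0.14978) = 0.36416.

0.3642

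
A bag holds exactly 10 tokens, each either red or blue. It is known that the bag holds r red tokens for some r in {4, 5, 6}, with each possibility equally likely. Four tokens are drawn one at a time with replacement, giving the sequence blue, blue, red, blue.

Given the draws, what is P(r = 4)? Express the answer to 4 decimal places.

The likelihood of the observed sequence under each hypothesis: P(data | r = 4) = (6/10)(6/10)(4/10)(6/10) = 0.0864; P(data | r = 5) = (5/10)(5/10)(5/10)(5/10) = 0.0625; P(data | r = 6) = (4/10)(4/10)(6/10)(4/10) = 0.0384.
Weighting by the prior gives 1/3 · 0.0864 = 0.0288, 1/3 · 0.0625 = 0.020833, 1/3 · 0.0384 = 0.0128; summing to 0.062433.
By Bayes' rule, P(r = 4 | data) = (0.0288) / (0.062433) = 0.46129.

0.4613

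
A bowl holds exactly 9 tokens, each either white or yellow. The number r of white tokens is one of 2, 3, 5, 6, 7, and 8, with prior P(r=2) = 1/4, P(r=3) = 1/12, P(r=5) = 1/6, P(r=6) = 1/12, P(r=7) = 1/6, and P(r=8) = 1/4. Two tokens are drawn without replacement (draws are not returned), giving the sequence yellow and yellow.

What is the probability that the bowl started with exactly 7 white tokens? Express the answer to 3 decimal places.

0.021

The likelihood of the observed sequence under each hypothesis: P(data | r = 2) = (7/9)(6/8) = 7/12; P(data | r = 3) = (6/9)(5/8) = 5/12; P(data | r = 5) = (4/9)(3/8) = 1/6; P(data | r = 6) = (3/9)(2/8) = 1/12; P(data | r = 7) = (2/9)(1/8) = 1/36; P(data | r = 8) = (1/9)(0/8) = 0.
Multiplying each by its prior: 1/4 · 7/12 = 7/48, 1/12 · 5/12 = 5/144, 1/6 · 1/6 = 1/36, 1/12 · 1/12 = 1/144, 1/6 · 1/36 = 1/216, 1/4 · 0 = 0; summing to 95/432.
Hence P(r = 7 | data) = (1/216) / (95/432) = 2/95.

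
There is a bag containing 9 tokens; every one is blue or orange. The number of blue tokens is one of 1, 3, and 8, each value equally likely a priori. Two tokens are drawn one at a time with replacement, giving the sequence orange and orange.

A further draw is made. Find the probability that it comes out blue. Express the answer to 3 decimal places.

For each hypothesis, P(data | H) works out to: P(data | r = 1) = (8/9)(8/9) = 64/81; P(data | r = 3) = (6/9)(6/9) = 4/9; P(data | r = 8) = (1/9)(1/9) = 1/81.
The prior-weighted likelihoods are 1/3 · 64/81 = 64/243, 1/3 · 4/9 = 4/27, 1/3 · 1/81 = 1/243; summing to 101/243.
The posterior is then P(r = 1 | data) = 64/101, P(r = 3 | data) = 36/101, P(r = 8 | data) = 1/101.
Averaging over the posterior, P(blue next | data) = (1/9)(64/101) + (1/3)(36/101) + (8/9)(1/101) = 20/101.

0.198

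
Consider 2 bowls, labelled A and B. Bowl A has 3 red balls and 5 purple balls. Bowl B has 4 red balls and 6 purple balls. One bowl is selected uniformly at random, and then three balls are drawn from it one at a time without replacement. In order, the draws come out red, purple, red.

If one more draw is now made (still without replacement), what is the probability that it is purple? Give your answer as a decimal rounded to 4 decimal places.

0.7547

Under each hypothesis, the probability of the observed sequence is: P(data | bowl A) = (3/8)(5/7)(2/6) = 5/56; P(data | bowl B) = (4/10)(6/9)(3/8) = 1/10.
Multiplying each by its prior: 1/2 · 5/56 = 5/112, 1/2 · 1/10 = 1/20; summing to 53/560.
The posterior is then P(bowl A | data) = 25/53, P(bowl B | data) = 28/53.
The predictive probability is P(purple next | data) = (4/5)(25/53) + (5/7)(28/53) = 40/53.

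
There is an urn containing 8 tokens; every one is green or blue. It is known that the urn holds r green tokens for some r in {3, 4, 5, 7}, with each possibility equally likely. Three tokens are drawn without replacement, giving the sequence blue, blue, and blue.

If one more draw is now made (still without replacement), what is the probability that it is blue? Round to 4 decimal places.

Compute the likelihood of the observed sequence for each case: P(data | r = 3) = (5/8)(4/7)(3/6) = 5/28; P(data | r = 4) = (4/8)(3/7)(2/6) = 1/14; P(data | r = 5) = (3/8)(2/7)(1/6) = 1/56; P(data | r = 7) = (1/8)(0/7) = 0.
The prior-weighted likelihoods are 1/4 · 5/28 = 5/112, 1/4 · 1/14 = 1/56, 1/4 · 1/56 = 1/224, 1/4 · 0 = 0; with total 15/224.
Dividing through by the total gives posterior P(r = 3 | data) = 2/3, P(r = 4 | data) = 4/15, P(r = 5 | data) = 1/15, P(r = 7 | data) = 0.
Averaging over the posterior, P(blue next | data) = (2/5)(2/3) + (1/5)(4/15) + (0)(1/15) = 8/25.

0.3200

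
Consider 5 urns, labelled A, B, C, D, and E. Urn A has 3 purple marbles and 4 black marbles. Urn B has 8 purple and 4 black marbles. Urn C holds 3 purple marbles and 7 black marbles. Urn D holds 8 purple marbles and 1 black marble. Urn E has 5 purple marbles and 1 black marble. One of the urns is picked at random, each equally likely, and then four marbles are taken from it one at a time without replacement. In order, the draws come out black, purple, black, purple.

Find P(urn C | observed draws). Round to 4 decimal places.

The likelihood of the observed sequence under each hypothesis: P(data | urn A) = (4/7)(3/6)(3/5)(2/4) = 0.085714; P(data | urn B) = (4/12)(8/11)(3/10)(7/9) = 0.056566; P(data | urn C) = (7/10)(3/9)(6/8)(2/7) = 0.05; P(data | urn D) = (1/9)(8/8)(0/7) = 0; P(data | urn E) = (1/6)(5/5)(0/4) = 0.
Multiplying each by its prior: 1/5 · 0.085714 = 0.017143, 1/5 · 0.056566 = 0.011313, 1/5 · 0.05 = 0.01, 1/5 · 0 = 0, 1/5 · 0 = 0; with total 0.038456.
Hence P(urn C | data) = (0.01) / (0.038456) = 0.26004.

0.2600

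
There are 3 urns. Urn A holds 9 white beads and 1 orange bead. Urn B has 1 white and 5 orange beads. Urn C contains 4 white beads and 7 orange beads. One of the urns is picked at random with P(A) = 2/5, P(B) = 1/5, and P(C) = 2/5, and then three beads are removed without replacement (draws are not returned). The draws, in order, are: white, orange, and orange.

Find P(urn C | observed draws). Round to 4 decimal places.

0.6707

Under each hypothesis, the probability of the observed sequence is: P(data | urn A) = (9/10)(1/9)(0/8) = 0; P(data | urn B) = (1/6)(5/5)(4/4) = 0.16667; P(data | urn C) = (4/11)(7/10)(6/9) = 0.1697.
The prior-weighted likelihoods are 2/5 · 0 = 0, 1/5 · 0.16667 = 0.033333, 2/5 · 0.1697 = 0.067879; these sum to 0.10121.
Hence P(urn C | data) = (0.067879) / (0.10121) = 0.67066.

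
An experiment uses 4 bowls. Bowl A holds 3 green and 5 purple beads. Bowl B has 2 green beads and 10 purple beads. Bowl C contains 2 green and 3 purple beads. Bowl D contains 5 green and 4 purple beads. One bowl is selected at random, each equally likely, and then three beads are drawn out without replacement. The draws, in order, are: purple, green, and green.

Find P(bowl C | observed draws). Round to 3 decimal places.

0.275

For each hypothesis, P(data | H) works out to: P(data | bowl A) = (5/8)(3/7)(2/6) = 0.089286; P(data | bowl B) = (10/12)(2/11)(1/10) = 0.015152; P(data | bowl C) = (3/5)(2/4)(1/3) = 0.1; P(data | bowl D) = (4/9)(5/8)(4/7) = 0.15873.
The prior-weighted likelihoods are 1/4 · 0.089286 = 0.022321, 1/4 · 0.015152 = 0.0037879, 1/4 · 0.1 = 0.025, 1/4 · 0.15873 = 0.039683; these sum to 0.090792.
So P(bowl C | data) = (0.025) / (0.090792) = 0.27536.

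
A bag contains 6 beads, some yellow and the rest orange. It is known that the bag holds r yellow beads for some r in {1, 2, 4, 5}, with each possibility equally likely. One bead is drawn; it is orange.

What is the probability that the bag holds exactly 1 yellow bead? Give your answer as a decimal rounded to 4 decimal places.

0.4167

Compute the likelihood of this draw for each case: P(data | r = 1) = (5/6) = 5/6; P(data | r = 2) = (4/6) = 2/3; P(data | r = 4) = (2/6) = 1/3; P(data | r = 5) = (1/6) = 1/6.
Multiplying each by its prior: 1/4 · 5/6 = 5/24, 1/4 · 2/3 = 1/6, 1/4 · 1/3 = 1/12, 1/4 · 1/6 = 1/24; summing to 1/2.
Hence P(r = 1 | data) = (5/24) / (1/2) = 5/12.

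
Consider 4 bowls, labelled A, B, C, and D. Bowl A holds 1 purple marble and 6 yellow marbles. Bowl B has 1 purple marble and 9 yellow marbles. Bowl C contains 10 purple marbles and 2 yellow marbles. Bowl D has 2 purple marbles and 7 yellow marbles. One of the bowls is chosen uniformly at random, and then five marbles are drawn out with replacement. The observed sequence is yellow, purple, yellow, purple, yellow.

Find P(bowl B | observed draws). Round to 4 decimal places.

0.1565

Under each hypothesis, the probability of the observed sequence is: P(data | bowl A) = (6/7)(1/7)(6/7)(1/7)(6/7) = 0.012852; P(data | bowl B) = (9/10)(1/10)(9/10)(1/10)(9/10) = 0.00729; P(data | bowl C) = (2/12)(10/12)(2/12)(10/12)(2/12) = 0.003215; P(data | bowl D) = (7/9)(2/9)(7/9)(2/9)(7/9) = 0.023235.
Weighting by the prior gives 1/4 · 0.012852 = 0.0032129, 1/4 · 0.00729 = 0.0018225, 1/4 · 0.003215 = 0.00080376, 1/4 · 0.023235 = 0.0058087; with total 0.011648.
Hence P(bowl B | data) = (0.0018225) / (0.011648) = 0.15647.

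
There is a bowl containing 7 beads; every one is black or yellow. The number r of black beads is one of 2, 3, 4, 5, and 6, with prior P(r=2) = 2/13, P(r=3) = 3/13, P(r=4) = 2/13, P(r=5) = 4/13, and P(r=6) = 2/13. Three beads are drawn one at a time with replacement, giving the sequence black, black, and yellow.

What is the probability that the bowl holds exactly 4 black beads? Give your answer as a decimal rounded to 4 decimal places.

For each hypothesis, P(data | H) works out to: P(data | r = 2) = (2/7)(2/7)(5/7) = 0.058309; P(data | r = 3) = (3/7)(3/7)(4/7) = 0.10496; P(data | r = 4) = (4/7)(4/7)(3/7) = 0.13994; P(data | r = 5) = (5/7)(5/7)(2/7) = 0.14577; P(data | r = 6) = (6/7)(6/7)(1/7) = 0.10496.
Multiplying each by its prior: 2/13 · 0.058309 = 0.0089706, 3/13 · 0.10496 = 0.024221, 2/13 · 0.13994 = 0.021529, 4/13 · 0.14577 = 0.044853, 2/13 · 0.10496 = 0.016147; these sum to 0.11572.
Therefore the posterior P(r = 4 | data) = (0.021529) / (0.11572) = 0.18605.

0.1860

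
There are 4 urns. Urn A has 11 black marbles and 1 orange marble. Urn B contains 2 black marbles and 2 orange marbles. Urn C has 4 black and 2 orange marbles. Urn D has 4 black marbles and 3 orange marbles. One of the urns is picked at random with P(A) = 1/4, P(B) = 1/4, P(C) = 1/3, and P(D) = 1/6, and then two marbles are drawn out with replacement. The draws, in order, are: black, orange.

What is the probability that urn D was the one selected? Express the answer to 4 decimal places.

For each hypothesis, P(data | H) works out to: P(data | urn A) = (11/12)(1/12) = 0.076389; P(data | urn B) = (2/4)(2/4) = 0.25; P(data | urn C) = (4/6)(2/6) = 0.22222; P(data | urn D) = (4/7)(3/7) = 0.2449.
Weighting by the prior gives 1/4 · 0.076389 = 0.019097, 1/4 · 0.25 = 0.0625, 1/3 · 0.22222 = 0.074074, 1/6 · 0.2449 = 0.040816; summing to 0.19649.
Hence P(urn D | data) = (0.040816) / (0.19649) = 0.20773.

0.2077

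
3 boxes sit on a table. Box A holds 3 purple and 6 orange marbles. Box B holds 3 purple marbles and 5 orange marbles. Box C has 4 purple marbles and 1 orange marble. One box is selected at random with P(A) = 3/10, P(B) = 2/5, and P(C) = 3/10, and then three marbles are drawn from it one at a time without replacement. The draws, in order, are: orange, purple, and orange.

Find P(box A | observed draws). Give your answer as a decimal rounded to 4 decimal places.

The likelihood of the observed sequence under each hypothesis: P(data | box A) = (6/9)(3/8)(5/7) = 5/28; P(data | box B) = (5/8)(3/7)(4/6) = 5/28; P(data | box C) = (1/5)(4/4)(0/3) = 0.
Multiplying each by its prior: 3/10 · 5/28 = 3/56, 2/5 · 5/28 = 1/14, 3/10 · 0 = 0; with total 1/8.
Therefore the posterior P(box A | data) = (3/56) / (1/8) = 3/7.

0.4286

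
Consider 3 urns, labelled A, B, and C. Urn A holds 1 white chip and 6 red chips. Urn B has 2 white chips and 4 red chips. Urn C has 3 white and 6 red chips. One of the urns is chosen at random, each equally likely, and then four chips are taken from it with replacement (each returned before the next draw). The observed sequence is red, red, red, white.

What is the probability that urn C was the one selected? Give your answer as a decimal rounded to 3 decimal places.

For each hypothesis, P(data | H) works out to: P(data | urn A) = (6/7)(6/7)(6/7)(1/7) = 0.089963; P(data | urn B) = (4/6)(4/6)(4/6)(2/6) = 0.098765; P(data | urn C) = (6/9)(6/9)(6/9)(3/9) = 0.098765.
The prior-weighted likelihoods are 1/3 · 0.089963 = 0.029988, 1/3 · 0.098765 = 0.032922, 1/3 · 0.098765 = 0.032922; these sum to 0.095831.
So P(urn C | data) = (0.032922) / (0.095831) = 0.34354.

0.344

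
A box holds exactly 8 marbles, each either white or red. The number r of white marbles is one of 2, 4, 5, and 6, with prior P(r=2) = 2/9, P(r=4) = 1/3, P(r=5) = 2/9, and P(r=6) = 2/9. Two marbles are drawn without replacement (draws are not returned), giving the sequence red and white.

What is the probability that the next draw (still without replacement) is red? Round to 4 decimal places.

0.4603

For each hypothesis, P(data | H) works out to: P(data | r = 2) = (6/8)(2/7) = 3/14; P(data | r = 4) = (4/8)(4/7) = 2/7; P(data | r = 5) = (3/8)(5/7) = 15/56; P(data | r = 6) = (2/8)(6/7) = 3/14.
Multiplying each by its prior: 2/9 · 3/14 = 1/21, 1/3 · 2/7 = 2/21, 2/9 · 15/56 = 5/84, 2/9 · 3/14 = 1/21; with total 1/4.
Normalising, the posterior is P(r = 2 | data) = 4/21, P(r = 4 | data) = 8/21, P(r = 5 | data) = 5/21, P(r = 6 | data) = 4/21.
The predictive probability is P(red next | data) = (5/6)(4/21) + (1/2)(8/21) + (1/3)(5/21) + (1/6)(4/21) = 29/63.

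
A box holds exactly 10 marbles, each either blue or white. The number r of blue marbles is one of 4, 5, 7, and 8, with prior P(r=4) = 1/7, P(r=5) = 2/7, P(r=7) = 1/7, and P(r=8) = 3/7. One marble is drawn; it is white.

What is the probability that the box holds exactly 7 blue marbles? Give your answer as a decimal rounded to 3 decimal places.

0.120

Under each hypothesis, the probability of this draw is: P(data | r = 4) = (6/10) = 3/5; P(data | r = 5) = (5/10) = 1/2; P(data | r = 7) = (3/10) = 3/10; P(data | r = 8) = (2/10) = 1/5.
Weighting by the prior gives 1/7 · 3/5 = 3/35, 2/7 · 1/2 = 1/7, 1/7 · 3/10 = 3/70, 3/7 · 1/5 = 3/35; these sum to 5/14.
By Bayes' rule, P(r = 7 | data) = (3/70) / (5/14) = 3/25.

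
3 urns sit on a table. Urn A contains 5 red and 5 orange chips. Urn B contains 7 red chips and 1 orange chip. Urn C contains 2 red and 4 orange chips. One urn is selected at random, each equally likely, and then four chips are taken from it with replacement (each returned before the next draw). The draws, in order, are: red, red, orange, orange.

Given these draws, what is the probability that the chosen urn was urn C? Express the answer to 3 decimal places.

0.399

The likelihood of the observed sequence under each hypothesis: P(data | urn A) = (5/10)(5/10)(5/10)(5/10) = 0.0625; P(data | urn B) = (7/8)(7/8)(1/8)(1/8) = 0.011963; P(data | urn C) = (2/6)(2/6)(4/6)(4/6) = 0.049383.
Weighting by the prior gives 1/3 · 0.0625 = 0.020833, 1/3 · 0.011963 = 0.0039876, 1/3 · 0.049383 = 0.016461; with total 0.041282.
Hence P(urn C | data) = (0.016461) / (0.041282) = 0.39874.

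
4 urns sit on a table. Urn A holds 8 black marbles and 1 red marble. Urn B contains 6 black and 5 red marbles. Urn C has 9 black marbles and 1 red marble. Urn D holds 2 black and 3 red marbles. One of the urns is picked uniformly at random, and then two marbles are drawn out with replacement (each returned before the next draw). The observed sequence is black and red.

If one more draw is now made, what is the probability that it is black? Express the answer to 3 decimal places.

For each hypothesis, P(data | H) works out to: P(data | urn A) = (8/9)(1/9) = 0.098765; P(data | urn B) = (6/11)(5/11) = 0.24793; P(data | urn C) = (9/10)(1/10) = 0.09; P(data | urn D) = (2/5)(3/5) = 0.24.
The prior-weighted likelihoods are 1/4 · 0.098765 = 0.024691, 1/4 · 0.24793 = 0.061983, 1/4 · 0.09 = 0.0225, 1/4 · 0.24 = 0.06; summing to 0.16917.
The posterior is then P(urn A | data) = 0.14595, P(urn B | data) = 0.36639, P(urn C | data) = 0.133, P(urn D | data) = 0.35466.
The predictive probability is P(black next | data) = (8/9)(0.14595) + (6/11)(0.36639) + (9/10)(0.133) + (2/5)(0.35466) = 0.59115.

0.591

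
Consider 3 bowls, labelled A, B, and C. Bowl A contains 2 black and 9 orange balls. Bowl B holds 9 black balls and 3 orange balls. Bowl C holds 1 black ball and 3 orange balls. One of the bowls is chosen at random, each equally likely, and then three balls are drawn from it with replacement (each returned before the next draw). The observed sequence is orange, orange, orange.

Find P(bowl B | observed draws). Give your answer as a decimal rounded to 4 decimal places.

The likelihood of the observed sequence under each hypothesis: P(data | bowl A) = (9/11)(9/11)(9/11) = 0.54771; P(data | bowl B) = (3/12)(3/12)(3/12) = 0.015625; P(data | bowl C) = (3/4)(3/4)(3/4) = 0.42188.
Weighting by the prior gives 1/3 · 0.54771 = 0.18257, 1/3 · 0.015625 = 0.0052083, 1/3 · 0.42188 = 0.14062; summing to 0.3284.
By Bayes' rule, P(bowl B | data) = (0.0052083) / (0.3284) = 0.01586.

0.0159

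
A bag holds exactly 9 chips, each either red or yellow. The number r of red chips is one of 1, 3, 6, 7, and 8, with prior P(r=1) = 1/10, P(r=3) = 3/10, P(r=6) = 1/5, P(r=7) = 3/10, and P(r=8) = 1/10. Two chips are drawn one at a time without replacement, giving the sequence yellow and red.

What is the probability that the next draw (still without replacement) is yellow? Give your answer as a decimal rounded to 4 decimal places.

Under each hypothesis, the probability of the observed sequence is: P(data | r = 1) = (8/9)(1/8) = 1/9; P(data | r = 3) = (6/9)(3/8) = 1/4; P(data | r = 6) = (3/9)(6/8) = 1/4; P(data | r = 7) = (2/9)(7/8) = 7/36; P(data | r = 8) = (1/9)(8/8) = 1/9.
The prior-weighted likelihoods are 1/10 · 1/9 = 1/90, 3/10 · 1/4 = 3/40, 1/5 · 1/4 = 1/20, 3/10 · 7/36 = 7/120, 1/10 · 1/9 = 1/90; summing to 37/180.
The posterior is then P(r = 1 | data) = 2/37, P(r = 3 | data) = 27/74, P(r = 6 | data) = 9/37, P(r = 7 | data) = 21/74, P(r = 8 | data) = 2/37.
So P(yellow next | data) = Σ P(yellow next | H) P(H | data) = (1)(2/37) + (5/7)(27/74) + (2/7)(9/37) + (1/7)(21/74) + (0)(2/37) = 110/259.

0.4247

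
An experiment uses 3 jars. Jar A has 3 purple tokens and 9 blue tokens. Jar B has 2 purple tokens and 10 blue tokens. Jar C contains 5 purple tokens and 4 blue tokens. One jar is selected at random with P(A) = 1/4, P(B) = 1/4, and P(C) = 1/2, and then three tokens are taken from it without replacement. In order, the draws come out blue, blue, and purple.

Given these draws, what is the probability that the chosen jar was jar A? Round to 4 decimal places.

0.3041

For each hypothesis, P(data | H) works out to: P(data | jar A) = (9/12)(8/11)(3/10) = 9/55; P(data | jar B) = (10/12)(9/11)(2/10) = 3/22; P(data | jar C) = (4/9)(3/8)(5/7) = 5/42.
Weighting by the prior gives 1/4 · 9/55 = 9/220, 1/4 · 3/22 = 3/88, 1/2 · 5/42 = 5/84; summing to 113/840.
Therefore the posterior P(jar A | data) = (9/220) / (113/840) = 378/1243.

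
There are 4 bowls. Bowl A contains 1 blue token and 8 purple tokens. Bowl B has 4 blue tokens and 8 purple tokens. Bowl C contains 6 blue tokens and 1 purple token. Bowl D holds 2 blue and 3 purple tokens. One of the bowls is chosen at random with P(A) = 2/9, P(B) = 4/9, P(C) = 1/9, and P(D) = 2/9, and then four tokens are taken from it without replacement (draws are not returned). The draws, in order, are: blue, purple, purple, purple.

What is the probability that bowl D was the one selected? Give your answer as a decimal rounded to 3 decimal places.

For each hypothesis, P(data | H) works out to: P(data | bowl A) = (1/9)(8/8)(7/7)(6/6) = 0.11111; P(data | bowl B) = (4/12)(8/11)(7/10)(6/9) = 0.11313; P(data | bowl C) = (6/7)(1/6)(0/5) = 0; P(data | bowl D) = (2/5)(3/4)(2/3)(1/2) = 0.1.
The prior-weighted likelihoods are 2/9 · 0.11111 = 0.024691, 4/9 · 0.11313 = 0.050281, 1/9 · 0 = 0, 2/9 · 0.1 = 0.022222; with total 0.097194.
So P(bowl D | data) = (0.022222) / (0.097194) = 0.22864.

0.229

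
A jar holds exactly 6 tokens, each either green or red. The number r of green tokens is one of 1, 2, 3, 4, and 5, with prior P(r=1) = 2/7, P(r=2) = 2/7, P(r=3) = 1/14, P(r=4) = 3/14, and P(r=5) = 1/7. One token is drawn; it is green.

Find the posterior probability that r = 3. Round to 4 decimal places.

0.0811

For each hypothesis, P(data | H) works out to: P(data | r = 1) = (1/6) = 1/6; P(data | r = 2) = (2/6) = 1/3; P(data | r = 3) = (3/6) = 1/2; P(data | r = 4) = (4/6) = 2/3; P(data | r = 5) = (5/6) = 5/6.
Multiplying each by its prior: 2/7 · 1/6 = 1/21, 2/7 · 1/3 = 2/21, 1/14 · 1/2 = 1/28, 3/14 · 2/3 = 1/7, 1/7 · 5/6 = 5/42; these sum to 37/84.
Hence P(r = 3 | data) = (1/28) / (37/84) = 3/37.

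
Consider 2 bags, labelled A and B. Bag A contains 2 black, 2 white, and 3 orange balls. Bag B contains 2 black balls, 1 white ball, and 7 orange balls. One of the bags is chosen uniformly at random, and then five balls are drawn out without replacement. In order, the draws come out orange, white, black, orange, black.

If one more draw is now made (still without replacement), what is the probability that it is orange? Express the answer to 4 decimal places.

Compute the likelihood of the observed sequence for each case: P(data | bag A) = (3/7)(2/6)(2/5)(2/4)(1/3) = 0.0095238; P(data | bag B) = (7/10)(1/9)(2/8)(6/7)(1/6) = 0.0027778.
Multiplying each by its prior: 1/2 · 0.0095238 = 0.0047619, 1/2 · 0.0027778 = 0.0013889; summing to 0.0061508.
Dividing through by the total gives posterior P(bag A | data) = 0.77419, P(bag B | data) = 0.22581.
Averaging over the posterior, P(orange next | data) = (1/2)(0.77419) + (1)(0.22581) = 0.6129.

0.6129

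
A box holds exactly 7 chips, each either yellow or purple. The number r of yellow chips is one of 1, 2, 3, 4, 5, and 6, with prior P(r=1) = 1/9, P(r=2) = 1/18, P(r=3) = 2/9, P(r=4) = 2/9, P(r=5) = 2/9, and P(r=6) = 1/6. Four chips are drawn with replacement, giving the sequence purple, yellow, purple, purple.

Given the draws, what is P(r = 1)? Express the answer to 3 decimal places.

0.210

Under each hypothesis, the probability of the observed sequence is: P(data | r = 1) = (6/7)(1/7)(6/7)(6/7) = 0.089963; P(data | r = 2) = (5/7)(2/7)(5/7)(5/7) = 0.10412; P(data | r = 3) = (4/7)(3/7)(4/7)(4/7) = 0.079967; P(data | r = 4) = (3/7)(4/7)(3/7)(3/7) = 0.044981; P(data | r = 5) = (2/7)(5/7)(2/7)(2/7) = 0.01666; P(data | r = 6) = (1/7)(6/7)(1/7)(1/7) = 0.002499.
The prior-weighted likelihoods are 1/9 · 0.089963 = 0.0099958, 1/18 · 0.10412 = 0.0057846, 2/9 · 0.079967 = 0.01777, 2/9 · 0.044981 = 0.0099958, 2/9 · 0.01666 = 0.0037022, 1/6 · 0.002499 = 0.00041649; summing to 0.047665.
Therefore the posterior P(r = 1 | data) = (0.0099958) / (0.047665) = 0.20971.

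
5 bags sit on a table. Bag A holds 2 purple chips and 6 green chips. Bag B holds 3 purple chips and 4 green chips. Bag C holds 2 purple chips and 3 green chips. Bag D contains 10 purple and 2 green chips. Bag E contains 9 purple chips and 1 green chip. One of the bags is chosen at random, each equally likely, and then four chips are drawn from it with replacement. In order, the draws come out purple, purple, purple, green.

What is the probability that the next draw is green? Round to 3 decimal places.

0.306

The likelihood of the observed sequence under each hypothesis: P(data | bag A) = (2/8)(2/8)(2/8)(6/8) = 0.011719; P(data | bag B) = (3/7)(3/7)(3/7)(4/7) = 0.044981; P(data | bag C) = (2/5)(2/5)(2/5)(3/5) = 0.0384; P(data | bag D) = (10/12)(10/12)(10/12)(2/12) = 0.096451; P(data | bag E) = (9/10)(9/10)(9/10)(1/10) = 0.0729.
The prior-weighted likelihoods are 1/5 · 0.011719 = 0.0023437, 1/5 · 0.044981 = 0.0089963, 1/5 · 0.0384 = 0.00768, 1/5 · 0.096451 = 0.01929, 1/5 · 0.0729 = 0.01458; with total 0.05289.
Normalising, the posterior is P(bag A | data) = 0.044314, P(bag B | data) = 0.17009, P(bag C | data) = 0.14521, P(bag D | data) = 0.36472, P(bag E | data) = 0.27567.
The predictive probability is P(green next | data) = (3/4)(0.044314) + (4/7)(0.17009) + (3/5)(0.14521) + (1/6)(0.36472) + (1/10)(0.27567) = 0.30591.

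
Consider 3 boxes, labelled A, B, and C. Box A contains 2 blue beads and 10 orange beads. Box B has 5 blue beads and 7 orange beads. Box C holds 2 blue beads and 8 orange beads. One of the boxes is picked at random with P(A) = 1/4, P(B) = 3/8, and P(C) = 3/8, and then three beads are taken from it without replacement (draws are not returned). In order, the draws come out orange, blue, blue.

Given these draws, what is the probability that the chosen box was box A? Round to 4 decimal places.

For each hypothesis, P(data | H) works out to: P(data | box A) = (10/12)(2/11)(1/10) = 0.015152; P(data | box B) = (7/12)(5/11)(4/10) = 0.10606; P(data | box C) = (8/10)(2/9)(1/8) = 0.022222.
Weighting by the prior gives 1/4 · 0.015152 = 0.0037879, 3/8 · 0.10606 = 0.039773, 3/8 · 0.022222 = 0.0083333; with total 0.051894.
Hence P(box A | data) = (0.0037879) / (0.051894) = 0.072993.

0.0730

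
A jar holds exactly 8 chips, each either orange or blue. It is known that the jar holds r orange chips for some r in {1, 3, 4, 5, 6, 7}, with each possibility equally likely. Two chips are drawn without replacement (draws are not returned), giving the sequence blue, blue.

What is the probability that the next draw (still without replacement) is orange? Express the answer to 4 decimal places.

0.3902

Compute the likelihood of the observed sequence for each case: P(data | r = 1) = (7/8)(6/7) = 3/4; P(data | r = 3) = (5/8)(4/7) = 5/14; P(data | r = 4) = (4/8)(3/7) = 3/14; P(data | r = 5) = (3/8)(2/7) = 3/28; P(data | r = 6) = (2/8)(1/7) = 1/28; P(data | r = 7) = (1/8)(0/7) = 0.
The prior-weighted likelihoods are 1/6 · 3/4 = 1/8, 1/6 · 5/14 = 5/84, 1/6 · 3/14 = 1/28, 1/6 · 3/28 = 1/56, 1/6 · 1/28 = 1/168, 1/6 · 0 = 0; with total 41/168.
Normalising, the posterior is P(r = 1 | data) = 21/41, P(r = 3 | data) = 10/41, P(r = 4 | data) = 6/41, P(r = 5 | data) = 3/41, P(r = 6 | data) = 1/41, P(r = 7 | data) = 0.
The predictive probability is P(orange next | data) = (1/6)(21/41) + (1/2)(10/41) + (2/3)(6/41) + (5/6)(3/41) + (1)(1/41) = 16/41.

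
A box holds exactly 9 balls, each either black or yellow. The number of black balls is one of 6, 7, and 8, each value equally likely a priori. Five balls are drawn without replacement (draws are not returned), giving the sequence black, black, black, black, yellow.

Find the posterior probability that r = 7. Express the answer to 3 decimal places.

0.378

Under each hypothesis, the probability of the observed sequence is: P(data | r = 6) = (6/9)(5/8)(4/7)(3/6)(3/5) = 1/14; P(data | r = 7) = (7/9)(6/8)(5/7)(4/6)(2/5) = 1/9; P(data | r = 8) = (8/9)(7/8)(6/7)(5/6)(1/5) = 1/9.
The prior-weighted likelihoods are 1/3 · 1/14 = 1/42, 1/3 · 1/9 = 1/27, 1/3 · 1/9 = 1/27; summing to 37/378.
So P(r = 7 | data) = (1/27) / (37/378) = 14/37.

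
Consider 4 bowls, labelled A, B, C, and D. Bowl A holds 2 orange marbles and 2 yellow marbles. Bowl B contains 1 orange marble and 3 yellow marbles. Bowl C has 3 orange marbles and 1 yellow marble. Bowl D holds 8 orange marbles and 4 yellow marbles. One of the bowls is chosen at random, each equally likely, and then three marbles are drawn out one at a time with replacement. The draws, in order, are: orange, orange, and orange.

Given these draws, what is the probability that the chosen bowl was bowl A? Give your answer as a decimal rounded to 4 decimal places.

0.1456

For each hypothesis, P(data | H) works out to: P(data | bowl A) = (2/4)(2/4)(2/4) = 0.125; P(data | bowl B) = (1/4)(1/4)(1/4) = 0.015625; P(data | bowl C) = (3/4)(3/4)(3/4) = 0.42188; P(data | bowl D) = (8/12)(8/12)(8/12) = 0.2963.
Multiplying each by its prior: 1/4 · 0.125 = 0.03125, 1/4 · 0.015625 = 0.0039062, 1/4 · 0.42188 = 0.10547, 1/4 · 0.2963 = 0.074074; with total 0.2147.
By Bayes' rule, P(bowl A | data) = (0.03125) / (0.2147) = 0.14555.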